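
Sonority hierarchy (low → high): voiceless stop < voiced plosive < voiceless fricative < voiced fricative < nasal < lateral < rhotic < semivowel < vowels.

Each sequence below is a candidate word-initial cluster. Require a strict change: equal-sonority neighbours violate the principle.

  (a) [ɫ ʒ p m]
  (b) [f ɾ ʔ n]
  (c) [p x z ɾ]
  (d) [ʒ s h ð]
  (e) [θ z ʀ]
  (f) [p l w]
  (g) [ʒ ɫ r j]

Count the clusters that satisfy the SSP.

(a) [ɫ ʒ p m]: profile 6-4-1-5 — violates.
(b) [f ɾ ʔ n]: profile 3-7-1-5 — violates.
(c) [p x z ɾ]: profile 1-3-4-7 — obeys.
(d) [ʒ s h ð]: profile 4-3-3-4 — violates.
(e) [θ z ʀ]: profile 3-4-7 — obeys.
(f) [p l w]: profile 1-6-8 — obeys.
(g) [ʒ ɫ r j]: profile 4-6-7-8 — obeys.

4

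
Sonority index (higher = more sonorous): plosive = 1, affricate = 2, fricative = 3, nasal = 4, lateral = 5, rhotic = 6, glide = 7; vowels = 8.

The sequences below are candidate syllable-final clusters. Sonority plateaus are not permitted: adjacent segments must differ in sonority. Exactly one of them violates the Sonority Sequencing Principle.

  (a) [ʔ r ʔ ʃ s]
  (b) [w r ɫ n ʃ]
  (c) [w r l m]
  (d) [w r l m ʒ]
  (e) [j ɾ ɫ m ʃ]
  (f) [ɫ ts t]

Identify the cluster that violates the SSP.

(a) [ʔ r ʔ ʃ s]: profile 1-6-1-3-3 — violates.
(b) [w r ɫ n ʃ]: profile 7-6-5-4-3 — obeys.
(c) [w r l m]: profile 7-6-5-4 — obeys.
(d) [w r l m ʒ]: profile 7-6-5-4-3 — obeys.
(e) [j ɾ ɫ m ʃ]: profile 7-6-5-4-3 — obeys.
(f) [ɫ ts t]: profile 5-2-1 — obeys.

a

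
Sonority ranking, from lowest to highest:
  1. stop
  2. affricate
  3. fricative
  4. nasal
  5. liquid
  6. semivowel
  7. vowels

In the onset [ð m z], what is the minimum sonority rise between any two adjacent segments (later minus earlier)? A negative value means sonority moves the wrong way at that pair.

/ð/: fricative = 3.
/m/: nasal = 4.
/z/: fricative = 3.
/ð/→/m/: change +1.
/m/→/z/: change -1.
Minimum = -1.

-1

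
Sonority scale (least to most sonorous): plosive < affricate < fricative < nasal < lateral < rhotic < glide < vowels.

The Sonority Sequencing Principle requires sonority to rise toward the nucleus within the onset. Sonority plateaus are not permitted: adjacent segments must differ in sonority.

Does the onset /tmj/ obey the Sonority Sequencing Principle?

yes

/t/ is a plosive (sonority 1).
/m/ is a nasal (sonority 4).
/j/ is a glide (sonority 7).
The profile 1-4-7 strictly rises, so the onset satisfies the SSP.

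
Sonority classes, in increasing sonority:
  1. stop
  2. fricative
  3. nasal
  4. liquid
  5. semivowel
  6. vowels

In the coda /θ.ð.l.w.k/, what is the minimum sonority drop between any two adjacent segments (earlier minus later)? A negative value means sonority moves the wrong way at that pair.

-2

/θ/: fricative = 2.
/ð/: fricative = 2.
/l/: liquid = 4.
/w/: semivowel = 5.
/k/: stop = 1.
/θ/→/ð/: change +0.
/ð/→/l/: change -2.
/l/→/w/: change -1.
/w/→/k/: change +4.
Minimum = -2.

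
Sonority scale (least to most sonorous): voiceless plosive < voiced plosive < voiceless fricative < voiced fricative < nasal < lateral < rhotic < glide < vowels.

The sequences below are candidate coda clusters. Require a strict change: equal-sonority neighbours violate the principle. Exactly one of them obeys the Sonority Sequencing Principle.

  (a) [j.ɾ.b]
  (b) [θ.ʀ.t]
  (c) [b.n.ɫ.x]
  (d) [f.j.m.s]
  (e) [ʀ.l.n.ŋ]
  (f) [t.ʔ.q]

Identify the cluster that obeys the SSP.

a

(a) 8-7-2 → obeys
(b) 3-7-1 → violates
(c) 2-5-6-3 → violates
(d) 3-8-5-3 → violates
(e) 7-6-5-5 → violates
(f) 1-1-1 → violates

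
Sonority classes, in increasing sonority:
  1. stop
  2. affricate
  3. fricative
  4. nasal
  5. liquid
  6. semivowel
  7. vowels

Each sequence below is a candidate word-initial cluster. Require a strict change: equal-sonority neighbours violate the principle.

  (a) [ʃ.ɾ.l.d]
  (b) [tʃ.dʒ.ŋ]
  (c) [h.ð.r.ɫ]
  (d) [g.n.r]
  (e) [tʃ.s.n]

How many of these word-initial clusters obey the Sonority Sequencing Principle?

2

(a) [ʃ.ɾ.l.d]: profile 3-5-5-1 — violates.
(b) [tʃ.dʒ.ŋ]: profile 2-2-4 — violates.
(c) [h.ð.r.ɫ]: profile 3-3-5-5 — violates.
(d) [g.n.r]: profile 1-4-5 — obeys.
(e) [tʃ.s.n]: profile 2-3-4 — obeys.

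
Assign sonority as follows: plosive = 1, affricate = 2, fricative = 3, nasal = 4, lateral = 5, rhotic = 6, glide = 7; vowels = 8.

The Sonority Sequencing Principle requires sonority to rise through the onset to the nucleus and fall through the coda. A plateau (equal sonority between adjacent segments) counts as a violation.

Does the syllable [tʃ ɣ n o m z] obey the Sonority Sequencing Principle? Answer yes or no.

Onset: /tʃ/ is an affricate (sonority 2), /ɣ/ is a fricative (sonority 3), /n/ is a nasal (sonority 4); then the nucleus /o/ (sonority 8).
Onset profile 2-3-4-8 — rises to the nucleus.
Coda: /m/ is a nasal (sonority 4), /z/ is a fricative (sonority 3).
Coda profile 8-4-3 — falls from the nucleus.

yes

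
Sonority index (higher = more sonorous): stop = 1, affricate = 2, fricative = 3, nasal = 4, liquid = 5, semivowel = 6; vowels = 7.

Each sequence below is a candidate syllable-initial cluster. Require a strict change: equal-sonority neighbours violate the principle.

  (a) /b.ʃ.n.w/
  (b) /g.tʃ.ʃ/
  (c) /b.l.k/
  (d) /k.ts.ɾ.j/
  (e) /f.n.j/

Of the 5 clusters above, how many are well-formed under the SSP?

(a) /b.ʃ.n.w/: profile 1-3-4-6 — obeys.
(b) /g.tʃ.ʃ/: profile 1-2-3 — obeys.
(c) /b.l.k/: profile 1-5-1 — violates.
(d) /k.ts.ɾ.j/: profile 1-2-5-6 — obeys.
(e) /f.n.j/: profile 3-4-6 — obeys.

4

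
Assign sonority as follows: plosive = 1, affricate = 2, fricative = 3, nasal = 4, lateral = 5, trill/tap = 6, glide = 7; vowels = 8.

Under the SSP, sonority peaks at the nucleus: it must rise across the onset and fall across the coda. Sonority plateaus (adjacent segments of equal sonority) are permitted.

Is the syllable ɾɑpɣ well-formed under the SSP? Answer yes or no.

no

Onset: /ɾ/ is a trill/tap (sonority 6); then the nucleus /ɑ/ (sonority 8).
Onset profile 6-8 — rises to the nucleus.
Coda: /p/ is a plosive (sonority 1), /ɣ/ is a fricative (sonority 3).
Coda profile 8-1-3 — does not fall throughout.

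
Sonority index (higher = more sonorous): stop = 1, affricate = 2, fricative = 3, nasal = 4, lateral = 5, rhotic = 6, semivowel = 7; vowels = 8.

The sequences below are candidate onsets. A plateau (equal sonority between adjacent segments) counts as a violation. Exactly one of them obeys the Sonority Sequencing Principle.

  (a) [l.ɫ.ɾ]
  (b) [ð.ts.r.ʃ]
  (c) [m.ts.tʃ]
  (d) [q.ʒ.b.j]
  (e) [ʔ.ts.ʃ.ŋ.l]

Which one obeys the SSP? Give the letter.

(a) [l.ɫ.ɾ]: profile 5-5-6 — violates.
(b) [ð.ts.r.ʃ]: profile 3-2-6-3 — violates.
(c) [m.ts.tʃ]: profile 4-2-2 — violates.
(d) [q.ʒ.b.j]: profile 1-3-1-7 — violates.
(e) [ʔ.ts.ʃ.ŋ.l]: profile 1-2-3-4-5 — obeys.

e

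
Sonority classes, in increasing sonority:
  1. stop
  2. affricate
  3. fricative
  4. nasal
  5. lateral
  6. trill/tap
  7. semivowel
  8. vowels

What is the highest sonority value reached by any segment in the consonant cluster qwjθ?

7

/q/: stop = 1.
/w/: semivowel = 7.
/j/: semivowel = 7.
/θ/: fricative = 3.
The maximum is 7.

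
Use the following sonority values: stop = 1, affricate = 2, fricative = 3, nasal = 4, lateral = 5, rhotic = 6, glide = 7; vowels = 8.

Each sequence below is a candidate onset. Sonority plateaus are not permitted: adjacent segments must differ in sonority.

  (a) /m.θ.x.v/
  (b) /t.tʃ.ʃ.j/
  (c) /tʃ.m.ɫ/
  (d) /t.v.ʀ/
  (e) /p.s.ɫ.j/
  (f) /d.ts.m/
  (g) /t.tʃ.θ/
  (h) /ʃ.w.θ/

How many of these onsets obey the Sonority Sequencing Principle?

(a) 4-3-3-3 → violates
(b) 1-2-3-7 → obeys
(c) 2-4-5 → obeys
(d) 1-3-6 → obeys
(e) 1-3-5-7 → obeys
(f) 1-2-4 → obeys
(g) 1-2-3 → obeys
(h) 3-7-3 → violates

6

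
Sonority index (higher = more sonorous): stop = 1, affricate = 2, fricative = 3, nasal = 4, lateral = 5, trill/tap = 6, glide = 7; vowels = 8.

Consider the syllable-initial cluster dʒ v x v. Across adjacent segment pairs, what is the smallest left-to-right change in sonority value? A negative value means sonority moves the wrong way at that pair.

0

/dʒ/: affricate = 2.
/v/: fricative = 3.
/x/: fricative = 3.
/v/: fricative = 3.
/dʒ/→/v/: change +1.
/v/→/x/: change +0.
/x/→/v/: change +0.
Minimum = 0.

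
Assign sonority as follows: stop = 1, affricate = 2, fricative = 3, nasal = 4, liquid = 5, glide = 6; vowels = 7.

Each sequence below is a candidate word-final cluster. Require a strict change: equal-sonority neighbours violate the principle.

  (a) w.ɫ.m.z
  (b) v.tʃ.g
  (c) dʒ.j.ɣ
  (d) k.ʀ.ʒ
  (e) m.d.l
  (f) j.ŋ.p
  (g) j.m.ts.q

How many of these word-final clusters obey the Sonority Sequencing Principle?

(a) sonority 6-5-4-3: well-formed.
(b) sonority 3-2-1: well-formed.
(c) sonority 2-6-3: ill-formed.
(d) sonority 1-5-3: ill-formed.
(e) sonority 4-1-5: ill-formed.
(f) sonority 6-4-1: well-formed.
(g) sonority 6-4-2-1: well-formed.

4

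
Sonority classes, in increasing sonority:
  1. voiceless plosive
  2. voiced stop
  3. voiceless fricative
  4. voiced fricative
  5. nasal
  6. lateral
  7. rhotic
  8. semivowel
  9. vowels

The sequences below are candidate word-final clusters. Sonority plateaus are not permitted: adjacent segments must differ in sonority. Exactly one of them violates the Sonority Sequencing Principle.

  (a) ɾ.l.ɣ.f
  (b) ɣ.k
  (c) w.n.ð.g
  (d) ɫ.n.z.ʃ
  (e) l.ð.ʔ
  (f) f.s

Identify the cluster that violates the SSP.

(a) 7-6-4-3 → obeys
(b) 4-1 → obeys
(c) 8-5-4-2 → obeys
(d) 6-5-4-3 → obeys
(e) 6-4-1 → obeys
(f) 3-3 → violates

f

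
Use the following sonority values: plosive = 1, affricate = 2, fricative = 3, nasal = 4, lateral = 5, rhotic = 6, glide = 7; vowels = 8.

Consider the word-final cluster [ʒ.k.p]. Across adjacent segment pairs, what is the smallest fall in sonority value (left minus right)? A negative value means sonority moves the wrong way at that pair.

/ʒ/ — fricative, sonority 3.
/k/ — plosive, sonority 1.
/p/ — plosive, sonority 1.
/ʒ/→/k/: change +2.
/k/→/p/: change +0.
Minimum = 0.

0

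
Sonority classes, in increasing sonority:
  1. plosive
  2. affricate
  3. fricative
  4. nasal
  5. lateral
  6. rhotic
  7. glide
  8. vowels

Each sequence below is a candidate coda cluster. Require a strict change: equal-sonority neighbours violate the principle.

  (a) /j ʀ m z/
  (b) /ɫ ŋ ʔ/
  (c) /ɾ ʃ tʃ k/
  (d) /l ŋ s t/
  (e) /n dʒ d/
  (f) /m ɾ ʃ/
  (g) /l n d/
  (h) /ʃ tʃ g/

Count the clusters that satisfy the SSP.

7

(a) sonority 7-6-4-3: well-formed.
(b) sonority 5-4-1: well-formed.
(c) sonority 6-3-2-1: well-formed.
(d) sonority 5-4-3-1: well-formed.
(e) sonority 4-2-1: well-formed.
(f) sonority 4-6-3: ill-formed.
(g) sonority 5-4-1: well-formed.
(h) sonority 3-2-1: well-formed.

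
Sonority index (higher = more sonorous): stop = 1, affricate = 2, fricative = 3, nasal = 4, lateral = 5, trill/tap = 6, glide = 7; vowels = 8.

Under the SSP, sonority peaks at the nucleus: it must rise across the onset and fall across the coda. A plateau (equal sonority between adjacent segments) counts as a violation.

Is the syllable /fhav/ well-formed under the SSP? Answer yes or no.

Onset: /f/ is a fricative (sonority 3), /h/ is a fricative (sonority 3); then the nucleus /a/ (sonority 8).
Onset profile 3-3-8 — does not strictly rise throughout.
Coda: /v/ is a fricative (sonority 3).
Coda profile 8-3 — falls from the nucleus.

no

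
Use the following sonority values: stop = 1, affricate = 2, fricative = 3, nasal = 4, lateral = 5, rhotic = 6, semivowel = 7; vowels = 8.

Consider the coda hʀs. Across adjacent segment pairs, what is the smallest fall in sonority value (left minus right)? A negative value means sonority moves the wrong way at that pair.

-3

/h/ is a fricative (sonority 3).
/ʀ/ is a rhotic (sonority 6).
/s/ is a fricative (sonority 3).
/h/→/ʀ/: change -3.
/ʀ/→/s/: change +3.
Minimum = -3.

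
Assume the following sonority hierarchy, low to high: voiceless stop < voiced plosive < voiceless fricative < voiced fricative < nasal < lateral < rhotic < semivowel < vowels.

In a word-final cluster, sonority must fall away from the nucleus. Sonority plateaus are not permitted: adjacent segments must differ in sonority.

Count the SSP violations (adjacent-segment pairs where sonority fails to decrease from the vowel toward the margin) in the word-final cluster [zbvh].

1

/z/ is a voiced fricative (sonority 4).
/b/ is a voiced plosive (sonority 2).
/v/ is a voiced fricative (sonority 4).
/h/ is a voiceless fricative (sonority 3).
/z/→/b/: 4→2 (falls) — ok.
/b/→/v/: 2→4 (does not fall) — violation.
/v/→/h/: 4→3 (falls) — ok.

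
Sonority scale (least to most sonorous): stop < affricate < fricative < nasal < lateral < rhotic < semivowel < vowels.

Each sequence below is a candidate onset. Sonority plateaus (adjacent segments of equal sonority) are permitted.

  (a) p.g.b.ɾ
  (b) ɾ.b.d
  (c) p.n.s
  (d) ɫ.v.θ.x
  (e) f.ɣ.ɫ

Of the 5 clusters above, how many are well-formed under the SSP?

(a) sonority 1-1-1-6: well-formed.
(b) sonority 6-1-1: ill-formed.
(c) sonority 1-4-3: ill-formed.
(d) sonority 5-3-3-3: ill-formed.
(e) sonority 3-3-5: well-formed.

2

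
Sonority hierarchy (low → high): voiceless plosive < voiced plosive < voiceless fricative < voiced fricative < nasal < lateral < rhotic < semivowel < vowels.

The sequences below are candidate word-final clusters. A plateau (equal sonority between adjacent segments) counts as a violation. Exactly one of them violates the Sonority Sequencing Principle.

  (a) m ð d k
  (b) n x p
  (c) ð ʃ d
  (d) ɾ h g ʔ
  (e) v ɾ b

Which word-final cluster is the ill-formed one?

(a) 5-4-2-1 → obeys
(b) 5-3-1 → obeys
(c) 4-3-2 → obeys
(d) 7-3-2-1 → obeys
(e) 4-7-2 → violates

e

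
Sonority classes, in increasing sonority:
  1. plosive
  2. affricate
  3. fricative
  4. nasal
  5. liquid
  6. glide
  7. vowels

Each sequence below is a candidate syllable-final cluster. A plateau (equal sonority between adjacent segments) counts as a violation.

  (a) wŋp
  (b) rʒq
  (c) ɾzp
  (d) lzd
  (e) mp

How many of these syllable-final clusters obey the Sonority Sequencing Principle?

5

(a) wŋp: profile 6-4-1 — obeys.
(b) rʒq: profile 5-3-1 — obeys.
(c) ɾzp: profile 5-3-1 — obeys.
(d) lzd: profile 5-3-1 — obeys.
(e) mp: profile 4-1 — obeys.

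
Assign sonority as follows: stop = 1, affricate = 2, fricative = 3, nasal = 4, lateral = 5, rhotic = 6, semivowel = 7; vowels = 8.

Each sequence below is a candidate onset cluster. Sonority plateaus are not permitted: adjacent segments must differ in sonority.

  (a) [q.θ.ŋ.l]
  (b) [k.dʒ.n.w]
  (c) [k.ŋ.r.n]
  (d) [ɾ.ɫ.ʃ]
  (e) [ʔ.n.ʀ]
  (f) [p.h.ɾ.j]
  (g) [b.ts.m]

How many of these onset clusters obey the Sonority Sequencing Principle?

(a) sonority 1-3-4-5: well-formed.
(b) sonority 1-2-4-7: well-formed.
(c) sonority 1-4-6-4: ill-formed.
(d) sonority 6-5-3: ill-formed.
(e) sonority 1-4-6: well-formed.
(f) sonority 1-3-6-7: well-formed.
(g) sonority 1-2-4: well-formed.

5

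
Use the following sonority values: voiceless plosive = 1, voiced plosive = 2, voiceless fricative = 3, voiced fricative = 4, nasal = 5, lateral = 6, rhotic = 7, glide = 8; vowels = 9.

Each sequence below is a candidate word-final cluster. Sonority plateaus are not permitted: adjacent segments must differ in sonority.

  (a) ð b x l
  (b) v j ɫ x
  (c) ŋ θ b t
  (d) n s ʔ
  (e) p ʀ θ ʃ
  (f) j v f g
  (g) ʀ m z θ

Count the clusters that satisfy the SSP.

(a) ð b x l: profile 4-2-3-6 — violates.
(b) v j ɫ x: profile 4-8-6-3 — violates.
(c) ŋ θ b t: profile 5-3-2-1 — obeys.
(d) n s ʔ: profile 5-3-1 — obeys.
(e) p ʀ θ ʃ: profile 1-7-3-3 — violates.
(f) j v f g: profile 8-4-3-2 — obeys.
(g) ʀ m z θ: profile 7-5-4-3 — obeys.

4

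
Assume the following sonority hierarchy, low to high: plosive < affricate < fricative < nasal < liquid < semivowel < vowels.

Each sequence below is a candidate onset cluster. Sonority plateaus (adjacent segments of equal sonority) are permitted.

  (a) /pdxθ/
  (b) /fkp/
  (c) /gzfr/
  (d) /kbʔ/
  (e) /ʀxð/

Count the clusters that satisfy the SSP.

(a) /pdxθ/: profile 1-1-3-3 — obeys.
(b) /fkp/: profile 3-1-1 — violates.
(c) /gzfr/: profile 1-3-3-5 — obeys.
(d) /kbʔ/: profile 1-1-1 — obeys.
(e) /ʀxð/: profile 5-3-3 — violates.

3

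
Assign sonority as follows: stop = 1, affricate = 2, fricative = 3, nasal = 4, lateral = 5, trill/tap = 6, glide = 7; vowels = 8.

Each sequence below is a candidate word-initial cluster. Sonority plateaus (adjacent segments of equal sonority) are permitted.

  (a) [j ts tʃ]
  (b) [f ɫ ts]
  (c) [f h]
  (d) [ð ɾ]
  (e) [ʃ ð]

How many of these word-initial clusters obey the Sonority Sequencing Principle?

(a) 7-2-2 → violates
(b) 3-5-2 → violates
(c) 3-3 → obeys
(d) 3-6 → obeys
(e) 3-3 → obeys

3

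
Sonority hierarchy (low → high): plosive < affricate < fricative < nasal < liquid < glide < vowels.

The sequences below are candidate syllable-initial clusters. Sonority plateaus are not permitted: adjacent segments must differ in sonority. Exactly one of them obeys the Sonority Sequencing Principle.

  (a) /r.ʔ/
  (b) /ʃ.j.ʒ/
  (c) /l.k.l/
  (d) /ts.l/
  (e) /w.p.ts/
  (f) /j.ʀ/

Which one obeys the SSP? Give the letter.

(a) 5-1 → violates
(b) 3-6-3 → violates
(c) 5-1-5 → violates
(d) 2-5 → obeys
(e) 6-1-2 → violates
(f) 6-5 → violates

d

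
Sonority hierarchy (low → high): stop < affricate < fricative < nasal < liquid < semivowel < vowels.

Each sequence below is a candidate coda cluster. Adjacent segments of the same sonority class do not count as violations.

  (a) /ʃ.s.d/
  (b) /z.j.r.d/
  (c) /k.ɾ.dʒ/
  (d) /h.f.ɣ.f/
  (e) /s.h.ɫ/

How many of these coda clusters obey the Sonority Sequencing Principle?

2

(a) 3-3-1 → obeys
(b) 3-6-5-1 → violates
(c) 1-5-2 → violates
(d) 3-3-3-3 → obeys
(e) 3-3-5 → violates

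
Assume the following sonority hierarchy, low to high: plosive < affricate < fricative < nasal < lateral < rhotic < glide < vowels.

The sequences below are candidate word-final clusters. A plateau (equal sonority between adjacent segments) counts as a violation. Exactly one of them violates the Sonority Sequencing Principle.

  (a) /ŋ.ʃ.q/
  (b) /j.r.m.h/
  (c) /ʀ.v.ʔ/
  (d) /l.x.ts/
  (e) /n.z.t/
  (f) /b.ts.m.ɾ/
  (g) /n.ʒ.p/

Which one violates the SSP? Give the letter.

(a) sonority 4-3-1: well-formed.
(b) sonority 7-6-4-3: well-formed.
(c) sonority 6-3-1: well-formed.
(d) sonority 5-3-2: well-formed.
(e) sonority 4-3-1: well-formed.
(f) sonority 1-2-4-6: ill-formed.
(g) sonority 4-3-1: well-formed.

f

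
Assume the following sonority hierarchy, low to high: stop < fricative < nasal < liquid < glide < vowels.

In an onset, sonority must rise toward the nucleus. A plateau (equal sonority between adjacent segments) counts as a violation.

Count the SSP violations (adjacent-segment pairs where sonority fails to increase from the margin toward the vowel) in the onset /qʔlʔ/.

/q/: stop = 1.
/ʔ/: stop = 1.
/l/: liquid = 4.
/ʔ/: stop = 1.
/q/→/ʔ/: 1→1 (plateau) — violation.
/ʔ/→/l/: 1→4 (rises) — ok.
/l/→/ʔ/: 4→1 (does not rise) — violation.

2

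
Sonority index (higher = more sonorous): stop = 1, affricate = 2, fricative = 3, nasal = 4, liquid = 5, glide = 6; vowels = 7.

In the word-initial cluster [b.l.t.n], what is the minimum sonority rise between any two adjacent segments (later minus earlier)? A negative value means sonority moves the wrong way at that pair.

/b/ — stop, sonority 1.
/l/ — liquid, sonority 5.
/t/ — stop, sonority 1.
/n/ — nasal, sonority 4.
/b/→/l/: change +4.
/l/→/t/: change -4.
/t/→/n/: change +3.
Minimum = -4.

-4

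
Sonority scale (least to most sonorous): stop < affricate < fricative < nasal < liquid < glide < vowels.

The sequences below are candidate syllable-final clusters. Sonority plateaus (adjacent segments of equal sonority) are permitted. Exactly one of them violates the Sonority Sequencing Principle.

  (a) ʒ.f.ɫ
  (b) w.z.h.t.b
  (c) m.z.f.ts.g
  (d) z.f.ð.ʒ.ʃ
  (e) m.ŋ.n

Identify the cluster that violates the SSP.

(a) sonority 3-3-5: ill-formed.
(b) sonority 6-3-3-1-1: well-formed.
(c) sonority 4-3-3-2-1: well-formed.
(d) sonority 3-3-3-3-3: well-formed.
(e) sonority 4-4-4: well-formed.

a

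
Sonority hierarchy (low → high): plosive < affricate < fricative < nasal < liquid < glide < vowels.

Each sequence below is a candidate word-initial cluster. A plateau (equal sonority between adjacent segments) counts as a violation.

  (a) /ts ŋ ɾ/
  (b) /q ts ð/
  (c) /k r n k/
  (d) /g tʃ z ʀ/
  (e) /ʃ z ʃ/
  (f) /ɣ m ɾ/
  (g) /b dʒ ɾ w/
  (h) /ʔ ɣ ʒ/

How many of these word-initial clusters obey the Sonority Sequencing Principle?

5

(a) 2-4-5 → obeys
(b) 1-2-3 → obeys
(c) 1-5-4-1 → violates
(d) 1-2-3-5 → obeys
(e) 3-3-3 → violates
(f) 3-4-5 → obeys
(g) 1-2-5-6 → obeys
(h) 1-3-3 → violates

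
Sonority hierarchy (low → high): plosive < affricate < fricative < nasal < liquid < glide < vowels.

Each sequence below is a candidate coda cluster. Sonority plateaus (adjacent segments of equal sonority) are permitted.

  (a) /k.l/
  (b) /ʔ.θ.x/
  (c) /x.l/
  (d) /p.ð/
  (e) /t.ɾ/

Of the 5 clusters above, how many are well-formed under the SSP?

(a) sonority 1-5: ill-formed.
(b) sonority 1-3-3: ill-formed.
(c) sonority 3-5: ill-formed.
(d) sonority 1-3: ill-formed.
(e) sonority 1-5: ill-formed.

0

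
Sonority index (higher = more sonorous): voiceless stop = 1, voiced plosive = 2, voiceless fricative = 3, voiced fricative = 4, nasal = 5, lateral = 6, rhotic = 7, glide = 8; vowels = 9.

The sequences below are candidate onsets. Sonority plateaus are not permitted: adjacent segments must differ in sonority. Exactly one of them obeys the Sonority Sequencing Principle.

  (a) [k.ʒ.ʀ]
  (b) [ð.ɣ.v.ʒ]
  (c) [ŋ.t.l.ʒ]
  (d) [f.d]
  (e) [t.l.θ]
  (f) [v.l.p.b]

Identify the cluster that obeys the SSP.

(a) sonority 1-4-7: well-formed.
(b) sonority 4-4-4-4: ill-formed.
(c) sonority 5-1-6-4: ill-formed.
(d) sonority 3-2: ill-formed.
(e) sonority 1-6-3: ill-formed.
(f) sonority 4-6-1-2: ill-formed.

a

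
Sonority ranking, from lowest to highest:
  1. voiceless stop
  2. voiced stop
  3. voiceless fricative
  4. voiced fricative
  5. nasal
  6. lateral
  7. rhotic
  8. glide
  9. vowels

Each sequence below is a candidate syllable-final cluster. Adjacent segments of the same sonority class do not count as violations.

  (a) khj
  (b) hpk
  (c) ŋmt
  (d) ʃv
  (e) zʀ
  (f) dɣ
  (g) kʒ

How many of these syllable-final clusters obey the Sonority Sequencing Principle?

2

(a) khj: profile 1-3-8 — violates.
(b) hpk: profile 3-1-1 — obeys.
(c) ŋmt: profile 5-5-1 — obeys.
(d) ʃv: profile 3-4 — violates.
(e) zʀ: profile 4-7 — violates.
(f) dɣ: profile 2-4 — violates.
(g) kʒ: profile 1-4 — violates.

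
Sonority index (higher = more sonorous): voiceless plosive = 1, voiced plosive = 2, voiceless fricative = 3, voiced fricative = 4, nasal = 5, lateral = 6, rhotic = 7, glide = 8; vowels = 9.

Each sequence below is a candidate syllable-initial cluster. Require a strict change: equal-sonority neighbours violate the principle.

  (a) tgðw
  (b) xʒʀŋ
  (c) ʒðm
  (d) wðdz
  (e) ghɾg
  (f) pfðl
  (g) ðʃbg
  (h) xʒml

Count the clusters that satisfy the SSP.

(a) tgðw: profile 1-2-4-8 — obeys.
(b) xʒʀŋ: profile 3-4-7-5 — violates.
(c) ʒðm: profile 4-4-5 — violates.
(d) wðdz: profile 8-4-2-4 — violates.
(e) ghɾg: profile 2-3-7-2 — violates.
(f) pfðl: profile 1-3-4-6 — obeys.
(g) ðʃbg: profile 4-3-2-2 — violates.
(h) xʒml: profile 3-4-5-6 — obeys.

3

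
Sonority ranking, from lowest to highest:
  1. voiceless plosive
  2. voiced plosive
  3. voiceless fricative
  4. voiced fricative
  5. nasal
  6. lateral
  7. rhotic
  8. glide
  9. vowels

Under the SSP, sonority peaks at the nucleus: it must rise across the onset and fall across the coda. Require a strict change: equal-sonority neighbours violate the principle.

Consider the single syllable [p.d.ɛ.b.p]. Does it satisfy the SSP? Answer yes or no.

Onset: /p/ is a voiceless plosive (sonority 1), /d/ is a voiced plosive (sonority 2); then the nucleus /ɛ/ (sonority 9).
Onset profile 1-2-9 — rises to the nucleus.
Coda: /b/ is a voiced plosive (sonority 2), /p/ is a voiceless plosive (sonority 1).
Coda profile 9-2-1 — falls from the nucleus.

yes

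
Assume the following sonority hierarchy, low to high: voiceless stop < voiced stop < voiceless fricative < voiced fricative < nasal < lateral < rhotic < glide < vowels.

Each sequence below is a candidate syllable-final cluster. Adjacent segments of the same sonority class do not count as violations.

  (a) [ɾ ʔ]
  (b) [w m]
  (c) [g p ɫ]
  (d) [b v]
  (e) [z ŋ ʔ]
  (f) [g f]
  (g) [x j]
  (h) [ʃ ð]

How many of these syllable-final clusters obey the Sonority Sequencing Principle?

(a) 7-1 → obeys
(b) 8-5 → obeys
(c) 2-1-6 → violates
(d) 2-4 → violates
(e) 4-5-1 → violates
(f) 2-3 → violates
(g) 3-8 → violates
(h) 3-4 → violates

2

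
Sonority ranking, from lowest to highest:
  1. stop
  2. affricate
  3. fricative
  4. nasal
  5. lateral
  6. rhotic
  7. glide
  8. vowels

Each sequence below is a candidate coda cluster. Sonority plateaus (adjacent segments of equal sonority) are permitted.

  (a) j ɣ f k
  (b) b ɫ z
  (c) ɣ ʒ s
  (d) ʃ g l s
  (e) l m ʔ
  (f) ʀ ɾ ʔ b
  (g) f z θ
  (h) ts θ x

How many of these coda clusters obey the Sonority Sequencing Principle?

5

(a) j ɣ f k: profile 7-3-3-1 — obeys.
(b) b ɫ z: profile 1-5-3 — violates.
(c) ɣ ʒ s: profile 3-3-3 — obeys.
(d) ʃ g l s: profile 3-1-5-3 — violates.
(e) l m ʔ: profile 5-4-1 — obeys.
(f) ʀ ɾ ʔ b: profile 6-6-1-1 — obeys.
(g) f z θ: profile 3-3-3 — obeys.
(h) ts θ x: profile 2-3-3 — violates.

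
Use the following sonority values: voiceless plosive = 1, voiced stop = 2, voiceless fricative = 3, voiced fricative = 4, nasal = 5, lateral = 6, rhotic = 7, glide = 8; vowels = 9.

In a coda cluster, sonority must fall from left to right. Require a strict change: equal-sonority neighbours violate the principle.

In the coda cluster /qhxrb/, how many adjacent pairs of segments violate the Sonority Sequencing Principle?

3

/q/ — voiceless plosive, sonority 1.
/h/ — voiceless fricative, sonority 3.
/x/ — voiceless fricative, sonority 3.
/r/ — rhotic, sonority 7.
/b/ — voiced stop, sonority 2.
/q/→/h/: 1→3 (does not fall) — violation.
/h/→/x/: 3→3 (plateau) — violation.
/x/→/r/: 3→7 (does not fall) — violation.
/r/→/b/: 7→2 (falls) — ok.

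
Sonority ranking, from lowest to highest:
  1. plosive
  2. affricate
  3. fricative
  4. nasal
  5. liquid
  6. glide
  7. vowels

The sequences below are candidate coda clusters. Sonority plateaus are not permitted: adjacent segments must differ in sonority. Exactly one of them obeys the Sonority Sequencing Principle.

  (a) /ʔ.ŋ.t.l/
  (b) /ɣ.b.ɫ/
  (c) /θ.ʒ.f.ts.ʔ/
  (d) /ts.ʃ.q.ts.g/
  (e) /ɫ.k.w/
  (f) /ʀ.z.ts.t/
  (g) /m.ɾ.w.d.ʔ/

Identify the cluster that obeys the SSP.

f

(a) /ʔ.ŋ.t.l/: profile 1-4-1-5 — violates.
(b) /ɣ.b.ɫ/: profile 3-1-5 — violates.
(c) /θ.ʒ.f.ts.ʔ/: profile 3-3-3-2-1 — violates.
(d) /ts.ʃ.q.ts.g/: profile 2-3-1-2-1 — violates.
(e) /ɫ.k.w/: profile 5-1-6 — violates.
(f) /ʀ.z.ts.t/: profile 5-3-2-1 — obeys.
(g) /m.ɾ.w.d.ʔ/: profile 4-5-6-1-1 — violates.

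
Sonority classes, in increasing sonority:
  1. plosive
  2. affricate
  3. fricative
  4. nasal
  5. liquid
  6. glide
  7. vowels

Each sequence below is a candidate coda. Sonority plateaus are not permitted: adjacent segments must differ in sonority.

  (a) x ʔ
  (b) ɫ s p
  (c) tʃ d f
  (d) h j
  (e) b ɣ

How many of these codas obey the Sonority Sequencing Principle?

2

(a) sonority 3-1: well-formed.
(b) sonority 5-3-1: well-formed.
(c) sonority 2-1-3: ill-formed.
(d) sonority 3-6: ill-formed.
(e) sonority 1-3: ill-formed.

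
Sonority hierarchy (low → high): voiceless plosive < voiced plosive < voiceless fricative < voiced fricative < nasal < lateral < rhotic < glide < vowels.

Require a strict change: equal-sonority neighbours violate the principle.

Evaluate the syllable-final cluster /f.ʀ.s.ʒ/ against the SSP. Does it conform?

no

/f/ — voiceless fricative, sonority 3.
/ʀ/ — rhotic, sonority 7.
/s/ — voiceless fricative, sonority 3.
/ʒ/ — voiced fricative, sonority 4.
The profile is 3-7-3-4. Between /f/ (3) and /ʀ/ (7) sonority does not fall, so the cluster violates the SSP.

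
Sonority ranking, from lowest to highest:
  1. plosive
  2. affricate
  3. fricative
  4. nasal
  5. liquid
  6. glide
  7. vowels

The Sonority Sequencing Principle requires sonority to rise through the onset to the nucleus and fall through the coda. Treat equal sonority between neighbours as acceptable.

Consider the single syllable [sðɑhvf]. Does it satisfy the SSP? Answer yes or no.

Onset: /s/ is a fricative (sonority 3), /ð/ is a fricative (sonority 3); then the nucleus /ɑ/ (sonority 7).
Onset profile 3-3-7 — rises to the nucleus.
Coda: /h/ is a fricative (sonority 3), /v/ is a fricative (sonority 3), /f/ is a fricative (sonority 3).
Coda profile 7-3-3-3 — falls from the nucleus.

yes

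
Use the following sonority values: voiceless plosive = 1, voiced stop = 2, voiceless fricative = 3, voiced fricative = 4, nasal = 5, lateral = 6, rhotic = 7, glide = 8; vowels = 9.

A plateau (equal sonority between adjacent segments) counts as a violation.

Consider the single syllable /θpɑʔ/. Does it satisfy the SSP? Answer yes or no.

Onset: /θ/ is a voiceless fricative (sonority 3), /p/ is a voiceless plosive (sonority 1); then the nucleus /ɑ/ (sonority 9).
Onset profile 3-1-9 — does not strictly rise throughout.
Coda: /ʔ/ is a voiceless plosive (sonority 1).
Coda profile 9-1 — falls from the nucleus.

no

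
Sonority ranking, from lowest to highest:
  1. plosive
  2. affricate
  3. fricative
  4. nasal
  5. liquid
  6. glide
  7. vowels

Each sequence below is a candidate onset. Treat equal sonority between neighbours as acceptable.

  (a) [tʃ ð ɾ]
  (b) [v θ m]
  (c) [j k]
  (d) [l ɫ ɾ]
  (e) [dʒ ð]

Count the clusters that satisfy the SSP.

4

(a) sonority 2-3-5: well-formed.
(b) sonority 3-3-4: well-formed.
(c) sonority 6-1: ill-formed.
(d) sonority 5-5-5: well-formed.
(e) sonority 2-3: well-formed.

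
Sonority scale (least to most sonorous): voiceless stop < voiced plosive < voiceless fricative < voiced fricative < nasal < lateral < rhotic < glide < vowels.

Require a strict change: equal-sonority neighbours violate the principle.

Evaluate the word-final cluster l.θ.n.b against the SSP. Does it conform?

/l/: lateral = 6.
/θ/: voiceless fricative = 3.
/n/: nasal = 5.
/b/: voiced plosive = 2.
The profile is 6-3-5-2. Between /θ/ (3) and /n/ (5) sonority does not fall, so the cluster violates the SSP.

no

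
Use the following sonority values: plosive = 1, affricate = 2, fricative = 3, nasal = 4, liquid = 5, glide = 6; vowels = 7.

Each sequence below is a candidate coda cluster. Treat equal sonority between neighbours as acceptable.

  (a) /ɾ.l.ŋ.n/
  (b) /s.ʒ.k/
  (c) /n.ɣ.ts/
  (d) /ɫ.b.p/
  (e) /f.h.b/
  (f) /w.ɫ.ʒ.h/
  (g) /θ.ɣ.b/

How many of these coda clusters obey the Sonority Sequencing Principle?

7

(a) sonority 5-5-4-4: well-formed.
(b) sonority 3-3-1: well-formed.
(c) sonority 4-3-2: well-formed.
(d) sonority 5-1-1: well-formed.
(e) sonority 3-3-1: well-formed.
(f) sonority 6-5-3-3: well-formed.
(g) sonority 3-3-1: well-formed.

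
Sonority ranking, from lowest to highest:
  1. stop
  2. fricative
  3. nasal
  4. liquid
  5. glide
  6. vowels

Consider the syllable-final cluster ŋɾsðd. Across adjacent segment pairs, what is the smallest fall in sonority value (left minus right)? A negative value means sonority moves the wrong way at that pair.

-1

/ŋ/ is a nasal (sonority 3).
/ɾ/ is a liquid (sonority 4).
/s/ is a fricative (sonority 2).
/ð/ is a fricative (sonority 2).
/d/ is a stop (sonority 1).
/ŋ/→/ɾ/: change -1.
/ɾ/→/s/: change +2.
/s/→/ð/: change +0.
/ð/→/d/: change +1.
Minimum = -1.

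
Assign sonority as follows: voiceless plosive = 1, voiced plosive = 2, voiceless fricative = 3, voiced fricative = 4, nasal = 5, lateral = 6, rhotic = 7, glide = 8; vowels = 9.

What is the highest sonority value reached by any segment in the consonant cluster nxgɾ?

7

/n/ is a nasal (sonority 5).
/x/ is a voiceless fricative (sonority 3).
/g/ is a voiced plosive (sonority 2).
/ɾ/ is a rhotic (sonority 7).
The maximum is 7.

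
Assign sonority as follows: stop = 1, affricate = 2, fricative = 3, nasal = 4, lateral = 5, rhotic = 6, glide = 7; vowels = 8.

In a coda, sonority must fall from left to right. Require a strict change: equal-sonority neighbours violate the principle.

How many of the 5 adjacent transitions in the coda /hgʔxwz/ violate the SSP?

3

/h/: fricative = 3.
/g/: stop = 1.
/ʔ/: stop = 1.
/x/: fricative = 3.
/w/: glide = 7.
/z/: fricative = 3.
/h/→/g/: 3→1 (falls) — ok.
/g/→/ʔ/: 1→1 (plateau) — violation.
/ʔ/→/x/: 1→3 (does not fall) — violation.
/x/→/w/: 3→7 (does not fall) — violation.
/w/→/z/: 7→3 (falls) — ok.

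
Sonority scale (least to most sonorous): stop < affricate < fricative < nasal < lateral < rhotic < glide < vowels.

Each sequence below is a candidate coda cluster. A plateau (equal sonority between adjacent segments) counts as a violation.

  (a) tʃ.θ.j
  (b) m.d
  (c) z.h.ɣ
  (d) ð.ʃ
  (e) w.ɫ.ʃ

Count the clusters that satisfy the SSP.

2

(a) tʃ.θ.j: profile 2-3-7 — violates.
(b) m.d: profile 4-1 — obeys.
(c) z.h.ɣ: profile 3-3-3 — violates.
(d) ð.ʃ: profile 3-3 — violates.
(e) w.ɫ.ʃ: profile 7-5-3 — obeys.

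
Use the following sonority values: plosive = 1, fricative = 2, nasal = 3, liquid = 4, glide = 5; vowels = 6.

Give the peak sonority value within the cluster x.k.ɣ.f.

2

/x/ — fricative, sonority 2.
/k/ — plosive, sonority 1.
/ɣ/ — fricative, sonority 2.
/f/ — fricative, sonority 2.
The maximum is 2.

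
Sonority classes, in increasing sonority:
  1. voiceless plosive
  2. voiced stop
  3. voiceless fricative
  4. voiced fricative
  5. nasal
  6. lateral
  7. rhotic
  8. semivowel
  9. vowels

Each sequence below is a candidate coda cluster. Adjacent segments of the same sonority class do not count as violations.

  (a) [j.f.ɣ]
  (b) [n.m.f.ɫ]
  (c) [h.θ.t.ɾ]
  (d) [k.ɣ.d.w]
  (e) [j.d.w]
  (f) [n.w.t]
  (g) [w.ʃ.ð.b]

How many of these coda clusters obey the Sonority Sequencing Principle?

0

(a) 8-3-4 → violates
(b) 5-5-3-6 → violates
(c) 3-3-1-7 → violates
(d) 1-4-2-8 → violates
(e) 8-2-8 → violates
(f) 5-8-1 → violates
(g) 8-3-4-2 → violates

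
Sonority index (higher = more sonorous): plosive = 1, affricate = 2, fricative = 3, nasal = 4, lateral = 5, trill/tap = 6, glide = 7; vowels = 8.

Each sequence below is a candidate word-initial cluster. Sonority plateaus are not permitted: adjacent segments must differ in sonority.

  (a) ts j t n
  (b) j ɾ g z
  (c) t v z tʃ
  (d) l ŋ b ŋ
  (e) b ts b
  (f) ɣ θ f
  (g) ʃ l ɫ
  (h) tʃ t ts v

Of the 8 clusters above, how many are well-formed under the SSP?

(a) ts j t n: profile 2-7-1-4 — violates.
(b) j ɾ g z: profile 7-6-1-3 — violates.
(c) t v z tʃ: profile 1-3-3-2 — violates.
(d) l ŋ b ŋ: profile 5-4-1-4 — violates.
(e) b ts b: profile 1-2-1 — violates.
(f) ɣ θ f: profile 3-3-3 — violates.
(g) ʃ l ɫ: profile 3-5-5 — violates.
(h) tʃ t ts v: profile 2-1-2-3 — violates.

0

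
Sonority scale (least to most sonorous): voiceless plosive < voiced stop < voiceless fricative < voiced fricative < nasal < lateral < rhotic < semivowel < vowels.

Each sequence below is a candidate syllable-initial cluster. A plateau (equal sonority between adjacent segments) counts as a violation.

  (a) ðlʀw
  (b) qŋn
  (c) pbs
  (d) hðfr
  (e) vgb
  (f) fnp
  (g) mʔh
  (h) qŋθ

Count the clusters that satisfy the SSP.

(a) ðlʀw: profile 4-6-7-8 — obeys.
(b) qŋn: profile 1-5-5 — violates.
(c) pbs: profile 1-2-3 — obeys.
(d) hðfr: profile 3-4-3-7 — violates.
(e) vgb: profile 4-2-2 — violates.
(f) fnp: profile 3-5-1 — violates.
(g) mʔh: profile 5-1-3 — violates.
(h) qŋθ: profile 1-5-3 — violates.

2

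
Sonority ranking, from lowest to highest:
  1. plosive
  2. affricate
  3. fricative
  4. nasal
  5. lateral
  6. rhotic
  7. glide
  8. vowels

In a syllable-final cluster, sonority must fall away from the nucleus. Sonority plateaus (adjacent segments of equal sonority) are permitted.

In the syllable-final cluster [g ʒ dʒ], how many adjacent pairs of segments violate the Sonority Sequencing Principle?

1

/g/ is a plosive (sonority 1).
/ʒ/ is a fricative (sonority 3).
/dʒ/ is an affricate (sonority 2).
/g/→/ʒ/: 1→3 (does not fall) — violation.
/ʒ/→/dʒ/: 3→2 (falls) — ok.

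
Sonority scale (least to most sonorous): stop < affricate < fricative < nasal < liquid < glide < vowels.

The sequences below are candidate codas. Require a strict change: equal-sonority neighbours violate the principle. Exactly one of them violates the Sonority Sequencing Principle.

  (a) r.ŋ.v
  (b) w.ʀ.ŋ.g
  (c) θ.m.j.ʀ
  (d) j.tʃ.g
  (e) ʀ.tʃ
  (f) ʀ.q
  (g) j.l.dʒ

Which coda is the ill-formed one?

(a) r.ŋ.v: profile 5-4-3 — obeys.
(b) w.ʀ.ŋ.g: profile 6-5-4-1 — obeys.
(c) θ.m.j.ʀ: profile 3-4-6-5 — violates.
(d) j.tʃ.g: profile 6-2-1 — obeys.
(e) ʀ.tʃ: profile 5-2 — obeys.
(f) ʀ.q: profile 5-1 — obeys.
(g) j.l.dʒ: profile 6-5-2 — obeys.

c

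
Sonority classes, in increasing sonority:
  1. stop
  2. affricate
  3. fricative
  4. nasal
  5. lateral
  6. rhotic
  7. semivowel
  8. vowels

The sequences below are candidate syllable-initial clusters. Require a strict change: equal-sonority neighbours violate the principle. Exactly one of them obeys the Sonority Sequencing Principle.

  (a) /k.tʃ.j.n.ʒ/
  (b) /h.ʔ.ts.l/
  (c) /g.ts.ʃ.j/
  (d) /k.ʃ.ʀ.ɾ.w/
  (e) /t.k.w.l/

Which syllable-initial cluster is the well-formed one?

c

(a) sonority 1-2-7-4-3: ill-formed.
(b) sonority 3-1-2-5: ill-formed.
(c) sonority 1-2-3-7: well-formed.
(d) sonority 1-3-6-6-7: ill-formed.
(e) sonority 1-1-7-5: ill-formed.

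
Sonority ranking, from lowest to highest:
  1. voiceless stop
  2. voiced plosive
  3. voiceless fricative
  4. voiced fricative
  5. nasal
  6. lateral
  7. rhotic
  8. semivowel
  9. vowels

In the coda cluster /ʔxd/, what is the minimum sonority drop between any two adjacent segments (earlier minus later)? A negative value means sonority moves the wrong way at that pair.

-2

/ʔ/ — voiceless stop, sonority 1.
/x/ — voiceless fricative, sonority 3.
/d/ — voiced plosive, sonority 2.
/ʔ/→/x/: change -2.
/x/→/d/: change +1.
Minimum = -2.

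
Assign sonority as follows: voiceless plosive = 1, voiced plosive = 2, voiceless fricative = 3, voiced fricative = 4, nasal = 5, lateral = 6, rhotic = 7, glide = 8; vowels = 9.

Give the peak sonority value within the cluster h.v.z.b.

4

/h/: voiceless fricative = 3.
/v/: voiced fricative = 4.
/z/: voiced fricative = 4.
/b/: voiced plosive = 2.
The maximum is 4.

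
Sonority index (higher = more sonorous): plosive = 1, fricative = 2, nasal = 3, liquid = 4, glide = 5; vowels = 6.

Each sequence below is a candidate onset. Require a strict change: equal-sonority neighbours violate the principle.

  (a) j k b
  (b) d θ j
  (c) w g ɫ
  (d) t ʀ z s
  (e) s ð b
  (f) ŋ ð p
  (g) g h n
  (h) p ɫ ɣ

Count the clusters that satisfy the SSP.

(a) 5-1-1 → violates
(b) 1-2-5 → obeys
(c) 5-1-4 → violates
(d) 1-4-2-2 → violates
(e) 2-2-1 → violates
(f) 3-2-1 → violates
(g) 1-2-3 → obeys
(h) 1-4-2 → violates

2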